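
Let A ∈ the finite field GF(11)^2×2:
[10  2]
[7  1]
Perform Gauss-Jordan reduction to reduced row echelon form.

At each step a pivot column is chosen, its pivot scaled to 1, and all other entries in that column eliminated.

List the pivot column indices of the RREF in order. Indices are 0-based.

pivot columns: 0, 1

step 1: normalize row 0 (÷10) = (1, 9)
  row 1: subtract 7×row0 = (0, 4)
step 2: normalize row 1 (÷4) = (0, 1)
  row 0: subtract 9×row1 = (1, 0)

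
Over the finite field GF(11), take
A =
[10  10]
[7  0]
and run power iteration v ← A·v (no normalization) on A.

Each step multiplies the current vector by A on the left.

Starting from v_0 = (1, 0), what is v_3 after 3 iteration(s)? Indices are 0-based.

v_3 = (2, 2)

v_0 = (1, 0).
v_1 = A·v_0 = (10, 7).
v_2 = A·v_1 = (5, 4).
v_3 = A·v_2 = (2, 2).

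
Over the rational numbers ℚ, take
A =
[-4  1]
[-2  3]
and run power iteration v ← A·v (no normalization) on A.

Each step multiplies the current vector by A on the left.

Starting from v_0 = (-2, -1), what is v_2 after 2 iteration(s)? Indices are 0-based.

v_0 = (-2, -1).
v_1 = A·v_0 = (7, 1).
v_2 = A·v_1 = (-27, -11).

v_2 = (-27, -11)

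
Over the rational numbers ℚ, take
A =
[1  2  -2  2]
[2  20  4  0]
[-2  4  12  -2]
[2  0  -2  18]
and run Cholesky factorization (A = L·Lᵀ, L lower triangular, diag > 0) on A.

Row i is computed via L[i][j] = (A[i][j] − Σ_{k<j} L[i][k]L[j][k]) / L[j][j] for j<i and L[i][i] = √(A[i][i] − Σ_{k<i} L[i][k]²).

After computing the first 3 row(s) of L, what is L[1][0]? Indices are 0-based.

Step 1: L[0][0] = √(1) = 1.
  L[1][0] = (2) / L[0][0] = 2.
Step 2: L[1][1] = √(16) = 4.
  L[2][0] = (-2) / L[0][0] = -2.
  L[2][1] = (8) / L[1][1] = 2.
Step 3: L[2][2] = √(4) = 2.

L[1][0] = 2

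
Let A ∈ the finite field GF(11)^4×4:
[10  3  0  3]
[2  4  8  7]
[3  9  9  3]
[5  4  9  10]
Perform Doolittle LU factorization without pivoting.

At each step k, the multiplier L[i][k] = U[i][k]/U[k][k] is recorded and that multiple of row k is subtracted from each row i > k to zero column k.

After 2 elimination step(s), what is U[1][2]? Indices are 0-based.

U[1][2] = 8

k=0: U[0][0]=10
  eliminate (1,0): mult=9, new row 1: (0, 10, 8, 2); set L[1][0]=9
  eliminate (2,0): mult=8, new row 2: (0, 7, 9, 1); set L[2][0]=8
  eliminate (3,0): mult=6, new row 3: (0, 8, 9, 3); set L[3][0]=6
k=1: U[1][1]=10
  eliminate (2,1): mult=4, new row 2: (0, 0, 10, 4); set L[2][1]=4
  eliminate (3,1): mult=3, new row 3: (0, 0, 7, 8); set L[3][1]=3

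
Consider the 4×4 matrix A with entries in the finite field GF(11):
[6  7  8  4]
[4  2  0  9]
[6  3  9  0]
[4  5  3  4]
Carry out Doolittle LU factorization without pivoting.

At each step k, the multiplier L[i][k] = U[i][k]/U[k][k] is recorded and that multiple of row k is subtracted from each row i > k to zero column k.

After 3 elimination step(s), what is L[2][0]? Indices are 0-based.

L[2][0] = 1

k=0: U[0][0]=6
  eliminate (1,0): mult=8, new row 1: (0, 1, 2, 10); set L[1][0]=8
  eliminate (2,0): mult=1, new row 2: (0, 7, 1, 7); set L[2][0]=1
  eliminate (3,0): mult=8, new row 3: (0, 4, 5, 5); set L[3][0]=8
k=1: U[1][1]=1
  eliminate (2,1): mult=7, new row 2: (0, 0, 9, 3); set L[2][1]=7
  eliminate (3,1): mult=4, new row 3: (0, 0, 8, 9); set L[3][1]=4
k=2: U[2][2]=9
  eliminate (3,2): mult=7, new row 3: (0, 0, 0, 10); set L[3][2]=7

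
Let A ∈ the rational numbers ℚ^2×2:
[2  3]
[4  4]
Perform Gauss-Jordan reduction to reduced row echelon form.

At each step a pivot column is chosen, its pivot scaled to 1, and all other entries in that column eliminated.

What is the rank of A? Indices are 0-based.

[1] R0 /= 2  ⇒  (1, 3/2)
     R1 -= 4·R0  ⇒  (0, -2)
[2] R1 /= -2  ⇒  (0, 1)
     R0 -= 3/2·R1  ⇒  (1, 0)

rank = 2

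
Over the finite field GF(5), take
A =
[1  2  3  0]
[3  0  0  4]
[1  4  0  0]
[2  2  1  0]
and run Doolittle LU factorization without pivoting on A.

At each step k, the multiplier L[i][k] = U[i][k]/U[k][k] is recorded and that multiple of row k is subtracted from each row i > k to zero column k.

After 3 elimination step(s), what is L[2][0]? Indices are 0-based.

[col 0] pivot 1
  R1 -= 3*R0 → (0, 4, 1, 4)  (L[1][0] := 3)
  R2 -= 1*R0 → (0, 2, 2, 0)  (L[2][0] := 1)
  R3 -= 2*R0 → (0, 3, 0, 0)  (L[3][0] := 2)
[col 1] pivot 4
  R2 -= 3*R1 → (0, 0, 4, 3)  (L[2][1] := 3)
  R3 -= 2*R1 → (0, 0, 3, 2)  (L[3][1] := 2)
[col 2] pivot 4
  R3 -= 2*R2 → (0, 0, 0, 1)  (L[3][2] := 2)

L[2][0] = 1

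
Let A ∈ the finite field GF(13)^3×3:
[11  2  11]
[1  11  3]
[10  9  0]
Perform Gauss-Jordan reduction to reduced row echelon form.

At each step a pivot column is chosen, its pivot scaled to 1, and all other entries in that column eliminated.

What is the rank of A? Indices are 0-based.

pivot(0,0)=11: scale R0 → (1, 12, 1)
  clear (1,0): R1 −= (1)R0 → (0, 12, 2)
  clear (2,0): R2 −= (10)R0 → (0, 6, 3)
pivot(1,1)=12: scale R1 → (0, 1, 11)
  clear (0,1): R0 −= (12)R1 → (1, 0, 12)
  clear (2,1): R2 −= (6)R1 → (0, 0, 2)
pivot(2,2)=2: scale R2 → (0, 0, 1)
  clear (0,2): R0 −= (12)R2 → (1, 0, 0)
  clear (1,2): R1 −= (11)R2 → (0, 1, 0)

rank = 3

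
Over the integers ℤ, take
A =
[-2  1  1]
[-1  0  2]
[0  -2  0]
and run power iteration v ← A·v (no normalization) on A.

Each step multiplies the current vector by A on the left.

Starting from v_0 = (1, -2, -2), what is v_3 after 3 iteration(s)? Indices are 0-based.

v_3 = (2, 9, -28)

v_0 = (1, -2, -2).
v_1 = A·v_0 = (-6, -5, 4).
v_2 = A·v_1 = (11, 14, 10).
v_3 = A·v_2 = (2, 9, -28).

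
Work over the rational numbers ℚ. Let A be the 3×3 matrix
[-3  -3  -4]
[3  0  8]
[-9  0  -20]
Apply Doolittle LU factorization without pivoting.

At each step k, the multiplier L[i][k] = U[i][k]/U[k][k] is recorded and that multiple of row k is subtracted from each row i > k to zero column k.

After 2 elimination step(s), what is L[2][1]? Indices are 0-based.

L[2][1] = -3

[col 0] pivot -3
  R1 -= -1*R0 → (0, -3, 4)  (L[1][0] := -1)
  R2 -= 3*R0 → (0, 9, -8)  (L[2][0] := 3)
[col 1] pivot -3
  R2 -= -3*R1 → (0, 0, 4)  (L[2][1] := -3)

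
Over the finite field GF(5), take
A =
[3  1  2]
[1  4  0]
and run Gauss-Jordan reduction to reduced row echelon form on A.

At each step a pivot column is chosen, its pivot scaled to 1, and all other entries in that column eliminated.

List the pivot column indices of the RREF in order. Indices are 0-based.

[1] R0 /= 3  ⇒  (1, 2, 4)
     R1 -= 1·R0  ⇒  (0, 2, 1)
[2] R1 /= 2  ⇒  (0, 1, 3)
     R0 -= 2·R1  ⇒  (1, 0, 3)

pivot columns: 0, 1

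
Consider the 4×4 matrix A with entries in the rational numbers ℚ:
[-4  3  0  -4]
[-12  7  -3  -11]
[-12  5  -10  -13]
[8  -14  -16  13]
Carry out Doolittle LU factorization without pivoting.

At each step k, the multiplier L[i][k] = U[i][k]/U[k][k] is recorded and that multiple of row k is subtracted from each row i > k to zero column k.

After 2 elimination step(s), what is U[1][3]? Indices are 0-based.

k=0: U[0][0]=-4
  eliminate (1,0): mult=3, new row 1: (0, -2, -3, 1); set L[1][0]=3
  eliminate (2,0): mult=3, new row 2: (0, -4, -10, -1); set L[2][0]=3
  eliminate (3,0): mult=-2, new row 3: (0, -8, -16, 5); set L[3][0]=-2
k=1: U[1][1]=-2
  eliminate (2,1): mult=2, new row 2: (0, 0, -4, -3); set L[2][1]=2
  eliminate (3,1): mult=4, new row 3: (0, 0, -4, 1); set L[3][1]=4

U[1][3] = 1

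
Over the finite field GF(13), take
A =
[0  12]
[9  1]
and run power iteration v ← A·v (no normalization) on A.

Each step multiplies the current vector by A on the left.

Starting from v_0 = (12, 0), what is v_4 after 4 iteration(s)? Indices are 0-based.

v_0 = (12, 0).
v_1 = A·v_0 = (0, 4).
v_2 = A·v_1 = (9, 4).
v_3 = A·v_2 = (9, 7).
v_4 = A·v_3 = (6, 10).

v_4 = (6, 10)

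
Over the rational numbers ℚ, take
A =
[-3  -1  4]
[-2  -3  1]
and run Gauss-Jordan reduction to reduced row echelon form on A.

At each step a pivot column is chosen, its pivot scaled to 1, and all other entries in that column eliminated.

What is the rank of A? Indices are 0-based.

rank = 2

pivot(0,0)=-3: scale R0 → (1, 1/3, -4/3)
  clear (1,0): R1 −= (-2)R0 → (0, -7/3, -5/3)
pivot(1,1)=-7/3: scale R1 → (0, 1, 5/7)
  clear (0,1): R0 −= (1/3)R1 → (1, 0, -11/7)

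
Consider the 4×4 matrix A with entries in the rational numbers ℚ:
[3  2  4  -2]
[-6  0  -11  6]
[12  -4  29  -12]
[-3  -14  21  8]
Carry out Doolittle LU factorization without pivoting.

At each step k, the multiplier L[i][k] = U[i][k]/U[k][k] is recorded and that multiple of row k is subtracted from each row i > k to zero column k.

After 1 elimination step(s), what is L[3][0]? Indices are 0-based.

Step 1: pivot at (0,0) is 3.
  row1 ← row1 − (-2)·row0  ⇒  L[1][0]=-2, U row1=(0, 4, -3, 2)
  row2 ← row2 − (4)·row0  ⇒  L[2][0]=4, U row2=(0, -12, 13, -4)
  row3 ← row3 − (-1)·row0  ⇒  L[3][0]=-1, U row3=(0, -12, 25, 6)

L[3][0] = -1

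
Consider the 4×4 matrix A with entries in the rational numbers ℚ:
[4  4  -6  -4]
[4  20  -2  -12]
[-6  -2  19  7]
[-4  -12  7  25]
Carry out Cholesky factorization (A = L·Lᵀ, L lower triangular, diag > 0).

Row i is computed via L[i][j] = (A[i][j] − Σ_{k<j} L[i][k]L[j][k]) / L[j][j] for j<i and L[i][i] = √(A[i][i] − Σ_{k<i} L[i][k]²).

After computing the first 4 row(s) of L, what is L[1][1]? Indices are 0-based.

L[1][1] = 4

Step 1: L[0][0] = √(4) = 2.
  L[1][0] = (4) / L[0][0] = 2.
Step 2: L[1][1] = √(16) = 4.
  L[2][0] = (-6) / L[0][0] = -3.
  L[2][1] = (4) / L[1][1] = 1.
Step 3: L[2][2] = √(9) = 3.
  L[3][0] = (-4) / L[0][0] = -2.
  L[3][1] = (-8) / L[1][1] = -2.
  L[3][2] = (3) / L[2][2] = 1.
Step 4: L[3][3] = √(16) = 4.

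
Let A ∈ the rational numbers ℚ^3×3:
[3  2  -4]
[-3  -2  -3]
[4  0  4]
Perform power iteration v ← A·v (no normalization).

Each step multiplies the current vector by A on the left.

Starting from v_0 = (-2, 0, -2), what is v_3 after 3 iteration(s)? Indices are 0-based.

v_0 = (-2, 0, -2).
v_1 = A·v_0 = (2, 12, -16).
v_2 = A·v_1 = (94, 18, -56).
v_3 = A·v_2 = (542, -150, 152).

v_3 = (542, -150, 152)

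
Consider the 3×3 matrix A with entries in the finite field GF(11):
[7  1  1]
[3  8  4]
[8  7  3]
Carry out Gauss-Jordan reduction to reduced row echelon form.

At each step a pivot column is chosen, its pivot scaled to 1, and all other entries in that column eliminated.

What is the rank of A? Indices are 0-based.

step 1: normalize row 0 (÷7) = (1, 8, 8)
  row 1: subtract 3×row0 = (0, 6, 2)
  row 2: subtract 8×row0 = (0, 9, 5)
step 2: normalize row 1 (÷6) = (0, 1, 4)
  row 0: subtract 8×row1 = (1, 0, 9)
  row 2: subtract 9×row1 = (0, 0, 2)
step 3: normalize row 2 (÷2) = (0, 0, 1)
  row 0: subtract 9×row2 = (1, 0, 0)
  row 1: subtract 4×row2 = (0, 1, 0)

rank = 3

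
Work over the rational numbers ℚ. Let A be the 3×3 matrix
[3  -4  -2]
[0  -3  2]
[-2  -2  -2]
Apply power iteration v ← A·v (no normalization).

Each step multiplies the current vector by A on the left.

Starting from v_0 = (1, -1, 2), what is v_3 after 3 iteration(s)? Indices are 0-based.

v_3 = (107, 63, 104)

v_0 = (1, -1, 2).
v_1 = A·v_0 = (3, 7, -4).
v_2 = A·v_1 = (-11, -29, -12).
v_3 = A·v_2 = (107, 63, 104).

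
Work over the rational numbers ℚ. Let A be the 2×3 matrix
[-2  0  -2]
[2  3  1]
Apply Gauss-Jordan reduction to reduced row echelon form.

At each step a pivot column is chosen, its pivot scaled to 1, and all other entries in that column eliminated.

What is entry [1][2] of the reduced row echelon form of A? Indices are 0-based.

M[1][2] = -1/3

step 1: normalize row 0 (÷-2) = (1, 0, 1)
  row 1: subtract 2×row0 = (0, 3, -1)
step 2: normalize row 1 (÷3) = (0, 1, -1/3)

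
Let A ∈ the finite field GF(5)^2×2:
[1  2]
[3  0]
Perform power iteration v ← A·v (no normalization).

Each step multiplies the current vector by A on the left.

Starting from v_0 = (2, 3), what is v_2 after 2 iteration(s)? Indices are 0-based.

v_2 = (0, 4)

v_0 = (2, 3).
v_1 = A·v_0 = (3, 1).
v_2 = A·v_1 = (0, 4).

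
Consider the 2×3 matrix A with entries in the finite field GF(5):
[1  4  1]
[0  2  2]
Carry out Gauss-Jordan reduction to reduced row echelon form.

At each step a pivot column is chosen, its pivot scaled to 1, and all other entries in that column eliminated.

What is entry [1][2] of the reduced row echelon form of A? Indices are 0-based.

[1] R0 /= 1  ⇒  (1, 4, 1)
[2] R1 /= 2  ⇒  (0, 1, 1)
     R0 -= 4·R1  ⇒  (1, 0, 2)

M[1][2] = 1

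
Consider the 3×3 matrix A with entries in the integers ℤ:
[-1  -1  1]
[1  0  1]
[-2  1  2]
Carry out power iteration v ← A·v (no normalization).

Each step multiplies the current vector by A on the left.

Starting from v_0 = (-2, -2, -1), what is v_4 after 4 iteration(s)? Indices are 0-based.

v_4 = (6, -27, -15)

v_0 = (-2, -2, -1).
v_1 = A·v_0 = (3, -3, 0).
v_2 = A·v_1 = (0, 3, -9).
v_3 = A·v_2 = (-12, -9, -15).
v_4 = A·v_3 = (6, -27, -15).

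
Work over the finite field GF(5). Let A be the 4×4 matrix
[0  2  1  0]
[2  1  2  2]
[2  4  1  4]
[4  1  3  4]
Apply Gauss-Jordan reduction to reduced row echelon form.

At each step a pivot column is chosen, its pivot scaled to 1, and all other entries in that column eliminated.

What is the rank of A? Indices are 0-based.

rank = 4

pivot(0,0): swap R0↔R1
pivot(0,0)=2: scale R0 → (1, 3, 1, 1)
  clear (2,0): R2 −= (2)R0 → (0, 3, 4, 2)
  clear (3,0): R3 −= (4)R0 → (0, 4, 4, 0)
pivot(1,1)=2: scale R1 → (0, 1, 3, 0)
  clear (0,1): R0 −= (3)R1 → (1, 0, 2, 1)
  clear (2,1): R2 −= (3)R1 → (0, 0, 0, 2)
  clear (3,1): R3 −= (4)R1 → (0, 0, 2, 0)
pivot(2,2): swap R2↔R3
pivot(2,2)=2: scale R2 → (0, 0, 1, 0)
  clear (0,2): R0 −= (2)R2 → (1, 0, 0, 1)
  clear (1,2): R1 −= (3)R2 → (0, 1, 0, 0)
pivot(3,3)=2: scale R3 → (0, 0, 0, 1)
  clear (0,3): R0 −= (1)R3 → (1, 0, 0, 0)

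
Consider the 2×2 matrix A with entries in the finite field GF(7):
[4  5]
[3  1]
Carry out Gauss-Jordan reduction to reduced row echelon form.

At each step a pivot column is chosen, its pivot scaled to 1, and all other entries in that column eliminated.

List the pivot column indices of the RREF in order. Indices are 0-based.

pivot(0,0)=4: scale R0 → (1, 3)
  clear (1,0): R1 −= (3)R0 → (0, 6)
pivot(1,1)=6: scale R1 → (0, 1)
  clear (0,1): R0 −= (3)R1 → (1, 0)

pivot columns: 0, 1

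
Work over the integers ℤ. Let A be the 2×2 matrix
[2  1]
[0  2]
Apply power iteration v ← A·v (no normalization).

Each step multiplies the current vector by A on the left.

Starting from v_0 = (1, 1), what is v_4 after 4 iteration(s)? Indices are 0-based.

v_4 = (48, 16)

v_0 = (1, 1).
v_1 = A·v_0 = (3, 2).
v_2 = A·v_1 = (8, 4).
v_3 = A·v_2 = (20, 8).
v_4 = A·v_3 = (48, 16).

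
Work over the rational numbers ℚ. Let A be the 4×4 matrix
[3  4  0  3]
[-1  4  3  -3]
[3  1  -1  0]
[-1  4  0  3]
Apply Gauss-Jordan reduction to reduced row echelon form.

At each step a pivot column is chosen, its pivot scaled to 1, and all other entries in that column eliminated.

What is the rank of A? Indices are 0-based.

pivot(0,0)=3: scale R0 → (1, 4/3, 0, 1)
  clear (1,0): R1 −= (-1)R0 → (0, 16/3, 3, -2)
  clear (2,0): R2 −= (3)R0 → (0, -3, -1, -3)
  clear (3,0): R3 −= (-1)R0 → (0, 16/3, 0, 4)
pivot(1,1)=16/3: scale R1 → (0, 1, 9/16, -3/8)
  clear (0,1): R0 −= (4/3)R1 → (1, 0, -3/4, 3/2)
  clear (2,1): R2 −= (-3)R1 → (0, 0, 11/16, -33/8)
  clear (3,1): R3 −= (16/3)R1 → (0, 0, -3, 6)
pivot(2,2)=11/16: scale R2 → (0, 0, 1, -6)
  clear (0,2): R0 −= (-3/4)R2 → (1, 0, 0, -3)
  clear (1,2): R1 −= (9/16)R2 → (0, 1, 0, 3)
  clear (3,2): R3 −= (-3)R2 → (0, 0, 0, -12)
pivot(3,3)=-12: scale R3 → (0, 0, 0, 1)
  clear (0,3): R0 −= (-3)R3 → (1, 0, 0, 0)
  clear (1,3): R1 −= (3)R3 → (0, 1, 0, 0)
  clear (2,3): R2 −= (-6)R3 → (0, 0, 1, 0)

rank = 4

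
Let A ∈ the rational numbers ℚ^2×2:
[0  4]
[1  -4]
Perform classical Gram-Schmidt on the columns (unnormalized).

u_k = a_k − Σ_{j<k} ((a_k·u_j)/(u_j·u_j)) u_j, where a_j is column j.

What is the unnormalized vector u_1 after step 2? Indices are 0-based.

u_1 = (4, 0)

Step 1: u_0 = a_0 = (0, 1).
Step 2: u_1 = a_1 − (-4)·u_0 = (4, 0).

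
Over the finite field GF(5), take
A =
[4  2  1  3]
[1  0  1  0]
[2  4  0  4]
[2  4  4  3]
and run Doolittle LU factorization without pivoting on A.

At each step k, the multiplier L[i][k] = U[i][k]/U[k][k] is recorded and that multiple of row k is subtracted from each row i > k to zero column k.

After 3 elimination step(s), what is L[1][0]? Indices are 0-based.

L[1][0] = 4

k=0: U[0][0]=4
  eliminate (1,0): mult=4, new row 1: (0, 2, 2, 3); set L[1][0]=4
  eliminate (2,0): mult=3, new row 2: (0, 3, 2, 0); set L[2][0]=3
  eliminate (3,0): mult=3, new row 3: (0, 3, 1, 4); set L[3][0]=3
k=1: U[1][1]=2
  eliminate (2,1): mult=4, new row 2: (0, 0, 4, 3); set L[2][1]=4
  eliminate (3,1): mult=4, new row 3: (0, 0, 3, 2); set L[3][1]=4
k=2: U[2][2]=4
  eliminate (3,2): mult=2, new row 3: (0, 0, 0, 1); set L[3][2]=2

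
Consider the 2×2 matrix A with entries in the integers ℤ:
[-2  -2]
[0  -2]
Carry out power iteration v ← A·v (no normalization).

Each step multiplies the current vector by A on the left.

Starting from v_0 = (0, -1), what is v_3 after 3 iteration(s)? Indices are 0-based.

v_0 = (0, -1).
v_1 = A·v_0 = (2, 2).
v_2 = A·v_1 = (-8, -4).
v_3 = A·v_2 = (24, 8).

v_3 = (24, 8)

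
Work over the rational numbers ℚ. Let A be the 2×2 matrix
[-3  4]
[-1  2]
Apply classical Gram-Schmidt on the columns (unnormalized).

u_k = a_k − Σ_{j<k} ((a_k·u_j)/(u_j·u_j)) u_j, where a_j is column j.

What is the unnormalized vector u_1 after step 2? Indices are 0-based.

u_1 = (-1/5, 3/5)

Step 1: u_0 = a_0 = (-3, -1).
Step 2: u_1 = a_1 − (-7/5)·u_0 = (-1/5, 3/5).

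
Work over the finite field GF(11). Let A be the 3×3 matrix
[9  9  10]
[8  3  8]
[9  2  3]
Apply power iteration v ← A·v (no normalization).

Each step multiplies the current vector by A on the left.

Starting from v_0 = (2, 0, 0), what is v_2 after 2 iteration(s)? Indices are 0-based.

v_0 = (2, 0, 0).
v_1 = A·v_0 = (7, 5, 7).
v_2 = A·v_1 = (2, 6, 6).

v_2 = (2, 6, 6)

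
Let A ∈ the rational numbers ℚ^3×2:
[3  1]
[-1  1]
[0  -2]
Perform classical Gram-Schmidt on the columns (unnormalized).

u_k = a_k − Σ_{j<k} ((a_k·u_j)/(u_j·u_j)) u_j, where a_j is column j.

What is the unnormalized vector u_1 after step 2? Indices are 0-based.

u_1 = (2/5, 6/5, -2)

Step 1: u_0 = a_0 = (3, -1, 0).
Step 2: u_1 = a_1 − (1/5)·u_0 = (2/5, 6/5, -2).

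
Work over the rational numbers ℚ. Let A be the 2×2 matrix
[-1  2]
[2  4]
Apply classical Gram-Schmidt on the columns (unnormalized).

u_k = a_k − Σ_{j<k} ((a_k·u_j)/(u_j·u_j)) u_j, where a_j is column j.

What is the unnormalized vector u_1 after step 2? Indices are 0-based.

Step 1: u_0 = a_0 = (-1, 2).
Step 2: u_1 = a_1 − (6/5)·u_0 = (16/5, 8/5).

u_1 = (16/5, 8/5)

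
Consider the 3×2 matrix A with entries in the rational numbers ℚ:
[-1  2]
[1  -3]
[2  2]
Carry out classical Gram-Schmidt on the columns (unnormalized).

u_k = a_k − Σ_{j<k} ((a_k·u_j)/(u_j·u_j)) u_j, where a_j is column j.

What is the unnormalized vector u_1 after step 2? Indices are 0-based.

Step 1: u_0 = a_0 = (-1, 1, 2).
Step 2: u_1 = a_1 − (-1/6)·u_0 = (11/6, -17/6, 7/3).

u_1 = (11/6, -17/6, 7/3)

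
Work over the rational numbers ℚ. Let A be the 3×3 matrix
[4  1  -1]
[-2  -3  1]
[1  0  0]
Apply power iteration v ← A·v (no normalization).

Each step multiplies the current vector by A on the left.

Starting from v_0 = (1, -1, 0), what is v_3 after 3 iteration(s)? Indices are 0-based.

v_0 = (1, -1, 0).
v_1 = A·v_0 = (3, 1, 1).
v_2 = A·v_1 = (12, -8, 3).
v_3 = A·v_2 = (37, 3, 12).

v_3 = (37, 3, 12)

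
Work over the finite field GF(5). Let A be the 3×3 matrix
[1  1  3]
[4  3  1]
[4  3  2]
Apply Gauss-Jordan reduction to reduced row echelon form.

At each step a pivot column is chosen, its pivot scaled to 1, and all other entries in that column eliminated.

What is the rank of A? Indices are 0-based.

[1] R0 /= 1  ⇒  (1, 1, 3)
     R1 -= 4·R0  ⇒  (0, 4, 4)
     R2 -= 4·R0  ⇒  (0, 4, 0)
[2] R1 /= 4  ⇒  (0, 1, 1)
     R0 -= 1·R1  ⇒  (1, 0, 2)
     R2 -= 4·R1  ⇒  (0, 0, 1)
[3] R2 /= 1  ⇒  (0, 0, 1)
     R0 -= 2·R2  ⇒  (1, 0, 0)
     R1 -= 1·R2  ⇒  (0, 1, 0)

rank = 3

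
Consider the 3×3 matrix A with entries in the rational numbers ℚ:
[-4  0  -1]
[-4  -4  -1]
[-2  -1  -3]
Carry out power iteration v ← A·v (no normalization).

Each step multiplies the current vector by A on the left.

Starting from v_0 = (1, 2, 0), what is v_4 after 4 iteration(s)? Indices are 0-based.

v_0 = (1, 2, 0).
v_1 = A·v_0 = (-4, -12, -4).
v_2 = A·v_1 = (20, 68, 32).
v_3 = A·v_2 = (-112, -384, -204).
v_4 = A·v_3 = (652, 2188, 1220).

v_4 = (652, 2188, 1220)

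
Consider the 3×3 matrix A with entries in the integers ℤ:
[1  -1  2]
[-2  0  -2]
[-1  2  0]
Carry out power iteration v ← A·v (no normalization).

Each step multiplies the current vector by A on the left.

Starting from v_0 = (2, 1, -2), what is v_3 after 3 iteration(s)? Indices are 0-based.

v_0 = (2, 1, -2).
v_1 = A·v_0 = (-3, 0, 0).
v_2 = A·v_1 = (-3, 6, 3).
v_3 = A·v_2 = (-3, 0, 15).

v_3 = (-3, 0, 15)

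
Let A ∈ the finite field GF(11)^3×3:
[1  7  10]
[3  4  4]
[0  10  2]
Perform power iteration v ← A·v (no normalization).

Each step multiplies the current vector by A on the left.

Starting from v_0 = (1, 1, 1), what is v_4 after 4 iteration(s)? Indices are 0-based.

v_4 = (4, 0, 8)

v_0 = (1, 1, 1).
v_1 = A·v_0 = (7, 0, 1).
v_2 = A·v_1 = (6, 3, 2).
v_3 = A·v_2 = (3, 5, 1).
v_4 = A·v_3 = (4, 0, 8).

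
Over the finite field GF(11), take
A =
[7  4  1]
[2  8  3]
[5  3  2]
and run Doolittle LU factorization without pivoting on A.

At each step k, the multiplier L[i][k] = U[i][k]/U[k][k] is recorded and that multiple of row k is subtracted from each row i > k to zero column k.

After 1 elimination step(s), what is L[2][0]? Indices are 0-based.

[col 0] pivot 7
  R1 -= 5*R0 → (0, 10, 9)  (L[1][0] := 5)
  R2 -= 7*R0 → (0, 8, 6)  (L[2][0] := 7)

L[2][0] = 7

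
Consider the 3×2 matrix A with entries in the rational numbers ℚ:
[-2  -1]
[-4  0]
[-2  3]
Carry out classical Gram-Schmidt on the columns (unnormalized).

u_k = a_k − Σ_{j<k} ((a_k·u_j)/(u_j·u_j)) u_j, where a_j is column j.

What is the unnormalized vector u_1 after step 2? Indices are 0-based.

u_1 = (-4/3, -2/3, 8/3)

Step 1: u_0 = a_0 = (-2, -4, -2).
Step 2: u_1 = a_1 − (-1/6)·u_0 = (-4/3, -2/3, 8/3).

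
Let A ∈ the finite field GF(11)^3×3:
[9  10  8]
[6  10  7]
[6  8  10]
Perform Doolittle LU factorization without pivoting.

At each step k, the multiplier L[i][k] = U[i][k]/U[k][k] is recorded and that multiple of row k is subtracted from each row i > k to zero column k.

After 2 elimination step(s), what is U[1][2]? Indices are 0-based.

k=0: U[0][0]=9
  eliminate (1,0): mult=8, new row 1: (0, 7, 9); set L[1][0]=8
  eliminate (2,0): mult=8, new row 2: (0, 5, 1); set L[2][0]=8
k=1: U[1][1]=7
  eliminate (2,1): mult=7, new row 2: (0, 0, 4); set L[2][1]=7

U[1][2] = 9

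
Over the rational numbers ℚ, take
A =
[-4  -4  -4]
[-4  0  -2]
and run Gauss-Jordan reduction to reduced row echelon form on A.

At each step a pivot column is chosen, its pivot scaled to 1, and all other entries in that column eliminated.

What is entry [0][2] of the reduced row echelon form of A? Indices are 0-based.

[1] R0 /= -4  ⇒  (1, 1, 1)
     R1 -= -4·R0  ⇒  (0, 4, 2)
[2] R1 /= 4  ⇒  (0, 1, 1/2)
     R0 -= 1·R1  ⇒  (1, 0, 1/2)

M[0][2] = 1/2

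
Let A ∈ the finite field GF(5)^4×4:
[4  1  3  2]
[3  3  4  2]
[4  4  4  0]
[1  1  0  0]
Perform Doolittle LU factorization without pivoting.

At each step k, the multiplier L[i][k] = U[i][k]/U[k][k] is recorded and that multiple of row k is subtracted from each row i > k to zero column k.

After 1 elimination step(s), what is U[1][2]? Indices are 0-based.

U[1][2] = 3

[col 0] pivot 4
  R1 -= 2*R0 → (0, 1, 3, 3)  (L[1][0] := 2)
  R2 -= 1*R0 → (0, 3, 1, 3)  (L[2][0] := 1)
  R3 -= 4*R0 → (0, 2, 3, 2)  (L[3][0] := 4)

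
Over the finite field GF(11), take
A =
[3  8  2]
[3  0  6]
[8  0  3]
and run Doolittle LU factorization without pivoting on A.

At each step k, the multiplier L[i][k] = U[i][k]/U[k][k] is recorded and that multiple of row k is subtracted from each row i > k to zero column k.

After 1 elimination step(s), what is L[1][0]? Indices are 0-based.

L[1][0] = 1

k=0: U[0][0]=3
  eliminate (1,0): mult=1, new row 1: (0, 3, 4); set L[1][0]=1
  eliminate (2,0): mult=10, new row 2: (0, 8, 5); set L[2][0]=10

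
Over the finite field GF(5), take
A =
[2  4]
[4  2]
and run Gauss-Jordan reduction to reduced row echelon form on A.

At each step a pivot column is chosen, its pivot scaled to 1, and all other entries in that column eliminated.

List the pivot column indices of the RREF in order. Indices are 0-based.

pivot columns: 0, 1

step 1: normalize row 0 (÷2) = (1, 2)
  row 1: subtract 4×row0 = (0, 4)
step 2: normalize row 1 (÷4) = (0, 1)
  row 0: subtract 2×row1 = (1, 0)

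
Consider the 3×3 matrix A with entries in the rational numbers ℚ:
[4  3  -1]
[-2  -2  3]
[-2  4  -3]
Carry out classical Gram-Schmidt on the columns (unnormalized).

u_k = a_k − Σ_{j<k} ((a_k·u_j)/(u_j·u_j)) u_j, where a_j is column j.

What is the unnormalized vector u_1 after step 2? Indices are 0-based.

Step 1: u_0 = a_0 = (4, -2, -2).
Step 2: u_1 = a_1 − (1/3)·u_0 = (5/3, -4/3, 14/3).

u_1 = (5/3, -4/3, 14/3)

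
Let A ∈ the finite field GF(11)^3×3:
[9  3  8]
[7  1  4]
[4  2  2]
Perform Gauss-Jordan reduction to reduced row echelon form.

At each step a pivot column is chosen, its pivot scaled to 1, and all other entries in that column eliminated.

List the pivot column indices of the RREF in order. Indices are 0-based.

pivot columns: 0, 1, 2

[1] R0 /= 9  ⇒  (1, 4, 7)
     R1 -= 7·R0  ⇒  (0, 6, 10)
     R2 -= 4·R0  ⇒  (0, 8, 7)
[2] R1 /= 6  ⇒  (0, 1, 9)
     R0 -= 4·R1  ⇒  (1, 0, 4)
     R2 -= 8·R1  ⇒  (0, 0, 1)
[3] R2 /= 1  ⇒  (0, 0, 1)
     R0 -= 4·R2  ⇒  (1, 0, 0)
     R1 -= 9·R2  ⇒  (0, 1, 0)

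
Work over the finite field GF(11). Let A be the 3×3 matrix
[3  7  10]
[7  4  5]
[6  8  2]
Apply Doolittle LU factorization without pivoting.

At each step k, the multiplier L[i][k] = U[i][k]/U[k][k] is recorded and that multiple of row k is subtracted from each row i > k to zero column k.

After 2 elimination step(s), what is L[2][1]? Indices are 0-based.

k=0: U[0][0]=3
  eliminate (1,0): mult=6, new row 1: (0, 6, 0); set L[1][0]=6
  eliminate (2,0): mult=2, new row 2: (0, 5, 4); set L[2][0]=2
k=1: U[1][1]=6
  eliminate (2,1): mult=10, new row 2: (0, 0, 4); set L[2][1]=10

L[2][1] = 10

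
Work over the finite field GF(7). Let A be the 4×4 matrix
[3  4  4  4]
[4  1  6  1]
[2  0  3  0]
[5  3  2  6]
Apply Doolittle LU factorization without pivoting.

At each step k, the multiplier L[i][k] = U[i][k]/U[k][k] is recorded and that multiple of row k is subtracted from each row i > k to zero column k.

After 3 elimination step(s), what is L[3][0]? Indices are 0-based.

L[3][0] = 4

Step 1: pivot at (0,0) is 3.
  row1 ← row1 − (6)·row0  ⇒  L[1][0]=6, U row1=(0, 5, 3, 5)
  row2 ← row2 − (3)·row0  ⇒  L[2][0]=3, U row2=(0, 2, 5, 2)
  row3 ← row3 − (4)·row0  ⇒  L[3][0]=4, U row3=(0, 1, 0, 4)
Step 2: pivot at (1,1) is 5.
  row2 ← row2 − (6)·row1  ⇒  L[2][1]=6, U row2=(0, 0, 1, 0)
  row3 ← row3 − (3)·row1  ⇒  L[3][1]=3, U row3=(0, 0, 5, 3)
Step 3: pivot at (2,2) is 1.
  row3 ← row3 − (5)·row2  ⇒  L[3][2]=5, U row3=(0, 0, 0, 3)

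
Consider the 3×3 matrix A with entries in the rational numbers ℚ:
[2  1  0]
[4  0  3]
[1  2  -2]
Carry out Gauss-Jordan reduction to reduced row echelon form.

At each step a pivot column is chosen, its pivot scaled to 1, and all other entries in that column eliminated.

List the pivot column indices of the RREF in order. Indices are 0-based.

pivot columns: 0, 1, 2

step 1: normalize row 0 (÷2) = (1, 1/2, 0)
  row 1: subtract 4×row0 = (0, -2, 3)
  row 2: subtract 1×row0 = (0, 3/2, -2)
step 2: normalize row 1 (÷-2) = (0, 1, -3/2)
  row 0: subtract 1/2×row1 = (1, 0, 3/4)
  row 2: subtract 3/2×row1 = (0, 0, 1/4)
step 3: normalize row 2 (÷1/4) = (0, 0, 1)
  row 0: subtract 3/4×row2 = (1, 0, 0)
  row 1: subtract -3/2×row2 = (0, 1, 0)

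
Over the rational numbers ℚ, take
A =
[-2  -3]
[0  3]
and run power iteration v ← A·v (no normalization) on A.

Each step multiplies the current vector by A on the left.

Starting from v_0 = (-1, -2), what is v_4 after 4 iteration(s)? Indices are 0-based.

v_4 = (62, -162)

v_0 = (-1, -2).
v_1 = A·v_0 = (8, -6).
v_2 = A·v_1 = (2, -18).
v_3 = A·v_2 = (50, -54).
v_4 = A·v_3 = (62, -162).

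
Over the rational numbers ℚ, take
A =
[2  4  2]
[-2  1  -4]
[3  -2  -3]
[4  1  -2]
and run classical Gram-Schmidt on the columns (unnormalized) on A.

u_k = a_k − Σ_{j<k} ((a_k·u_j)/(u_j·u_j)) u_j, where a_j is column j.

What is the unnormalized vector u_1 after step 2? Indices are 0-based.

Step 1: u_0 = a_0 = (2, -2, 3, 4).
Step 2: u_1 = a_1 − (4/33)·u_0 = (124/33, 41/33, -26/11, 17/33).

u_1 = (124/33, 41/33, -26/11, 17/33)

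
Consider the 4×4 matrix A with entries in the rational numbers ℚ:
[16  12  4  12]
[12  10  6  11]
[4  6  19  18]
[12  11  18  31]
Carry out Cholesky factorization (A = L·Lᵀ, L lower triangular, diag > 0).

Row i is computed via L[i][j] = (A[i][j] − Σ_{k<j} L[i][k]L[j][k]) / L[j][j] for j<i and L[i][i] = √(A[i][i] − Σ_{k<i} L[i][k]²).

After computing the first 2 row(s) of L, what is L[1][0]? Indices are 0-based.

L[1][0] = 3

Step 1: L[0][0] = √(16) = 4.
  L[1][0] = (12) / L[0][0] = 3.
Step 2: L[1][1] = √(1) = 1.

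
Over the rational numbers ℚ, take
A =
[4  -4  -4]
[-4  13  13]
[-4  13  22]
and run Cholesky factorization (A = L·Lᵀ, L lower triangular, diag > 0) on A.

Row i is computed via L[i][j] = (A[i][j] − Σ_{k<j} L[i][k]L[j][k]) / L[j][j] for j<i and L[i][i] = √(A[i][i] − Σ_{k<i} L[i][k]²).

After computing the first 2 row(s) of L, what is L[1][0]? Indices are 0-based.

L[1][0] = -2

Step 1: L[0][0] = √(4) = 2.
  L[1][0] = (-4) / L[0][0] = -2.
Step 2: L[1][1] = √(9) = 3.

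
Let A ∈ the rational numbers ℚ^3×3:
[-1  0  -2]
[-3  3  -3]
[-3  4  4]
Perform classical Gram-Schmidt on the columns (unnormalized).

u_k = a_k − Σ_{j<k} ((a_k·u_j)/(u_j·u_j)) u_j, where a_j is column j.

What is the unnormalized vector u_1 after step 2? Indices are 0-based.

u_1 = (-21/19, -6/19, 13/19)

Step 1: u_0 = a_0 = (-1, -3, -3).
Step 2: u_1 = a_1 − (-21/19)·u_0 = (-21/19, -6/19, 13/19).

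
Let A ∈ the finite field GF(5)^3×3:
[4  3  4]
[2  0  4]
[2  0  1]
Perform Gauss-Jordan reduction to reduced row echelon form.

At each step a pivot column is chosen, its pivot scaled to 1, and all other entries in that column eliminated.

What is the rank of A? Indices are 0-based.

[1] R0 /= 4  ⇒  (1, 2, 1)
     R1 -= 2·R0  ⇒  (0, 1, 2)
     R2 -= 2·R0  ⇒  (0, 1, 4)
[2] R1 /= 1  ⇒  (0, 1, 2)
     R0 -= 2·R1  ⇒  (1, 0, 2)
     R2 -= 1·R1  ⇒  (0, 0, 2)
[3] R2 /= 2  ⇒  (0, 0, 1)
     R0 -= 2·R2  ⇒  (1, 0, 0)
     R1 -= 2·R2  ⇒  (0, 1, 0)

rank = 3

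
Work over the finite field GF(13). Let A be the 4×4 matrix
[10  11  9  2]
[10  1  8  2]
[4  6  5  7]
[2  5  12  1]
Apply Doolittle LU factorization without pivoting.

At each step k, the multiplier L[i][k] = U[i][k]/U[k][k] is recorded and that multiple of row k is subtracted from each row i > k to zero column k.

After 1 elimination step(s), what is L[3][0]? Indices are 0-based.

L[3][0] = 8

k=0: U[0][0]=10
  eliminate (1,0): mult=1, new row 1: (0, 3, 12, 0); set L[1][0]=1
  eliminate (2,0): mult=3, new row 2: (0, 12, 4, 1); set L[2][0]=3
  eliminate (3,0): mult=8, new row 3: (0, 8, 5, 11); set L[3][0]=8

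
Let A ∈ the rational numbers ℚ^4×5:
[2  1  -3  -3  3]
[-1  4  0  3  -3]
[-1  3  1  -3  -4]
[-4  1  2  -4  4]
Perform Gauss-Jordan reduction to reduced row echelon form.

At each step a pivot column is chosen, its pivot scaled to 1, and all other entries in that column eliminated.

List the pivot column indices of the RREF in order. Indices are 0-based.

pivot columns: 0, 1, 2, 3

step 1: normalize row 0 (÷2) = (1, 1/2, -3/2, -3/2, 3/2)
  row 1: subtract -1×row0 = (0, 9/2, -3/2, 3/2, -3/2)
  row 2: subtract -1×row0 = (0, 7/2, -1/2, -9/2, -5/2)
  row 3: subtract -4×row0 = (0, 3, -4, -10, 10)
step 2: normalize row 1 (÷9/2) = (0, 1, -1/3, 1/3, -1/3)
  row 0: subtract 1/2×row1 = (1, 0, -4/3, -5/3, 5/3)
  row 2: subtract 7/2×row1 = (0, 0, 2/3, -17/3, -4/3)
  row 3: subtract 3×row1 = (0, 0, -3, -11, 11)
step 3: normalize row 2 (÷2/3) = (0, 0, 1, -17/2, -2)
  row 0: subtract -4/3×row2 = (1, 0, 0, -13, -1)
  row 1: subtract -1/3×row2 = (0, 1, 0, -5/2, -1)
  row 3: subtract -3×row2 = (0, 0, 0, -73/2, 5)
step 4: normalize row 3 (÷-73/2) = (0, 0, 0, 1, -10/73)
  row 0: subtract -13×row3 = (1, 0, 0, 0, -203/73)
  row 1: subtract -5/2×row3 = (0, 1, 0, 0, -98/73)
  row 2: subtract -17/2×row3 = (0, 0, 1, 0, -231/73)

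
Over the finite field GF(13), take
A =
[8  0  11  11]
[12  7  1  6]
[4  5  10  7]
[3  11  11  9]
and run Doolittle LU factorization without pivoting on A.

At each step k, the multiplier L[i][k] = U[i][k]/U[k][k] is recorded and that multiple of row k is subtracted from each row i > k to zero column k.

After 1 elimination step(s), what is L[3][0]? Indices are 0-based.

Step 1: pivot at (0,0) is 8.
  row1 ← row1 − (8)·row0  ⇒  L[1][0]=8, U row1=(0, 7, 4, 9)
  row2 ← row2 − (7)·row0  ⇒  L[2][0]=7, U row2=(0, 5, 11, 8)
  row3 ← row3 − (2)·row0  ⇒  L[3][0]=2, U row3=(0, 11, 2, 0)

L[3][0] = 2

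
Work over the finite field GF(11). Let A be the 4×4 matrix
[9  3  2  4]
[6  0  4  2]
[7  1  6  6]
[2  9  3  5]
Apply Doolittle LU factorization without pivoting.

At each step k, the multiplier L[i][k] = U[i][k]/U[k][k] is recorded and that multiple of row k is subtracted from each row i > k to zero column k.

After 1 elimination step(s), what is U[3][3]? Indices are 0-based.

k=0: U[0][0]=9
  eliminate (1,0): mult=8, new row 1: (0, 9, 10, 3); set L[1][0]=8
  eliminate (2,0): mult=2, new row 2: (0, 6, 2, 9); set L[2][0]=2
  eliminate (3,0): mult=10, new row 3: (0, 1, 5, 9); set L[3][0]=10

U[3][3] = 9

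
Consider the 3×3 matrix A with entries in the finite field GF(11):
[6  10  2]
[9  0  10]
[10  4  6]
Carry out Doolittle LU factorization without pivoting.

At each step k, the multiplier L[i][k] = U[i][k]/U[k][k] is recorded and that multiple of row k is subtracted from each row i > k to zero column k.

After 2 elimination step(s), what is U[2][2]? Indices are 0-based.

Step 1: pivot at (0,0) is 6.
  row1 ← row1 − (7)·row0  ⇒  L[1][0]=7, U row1=(0, 7, 7)
  row2 ← row2 − (9)·row0  ⇒  L[2][0]=9, U row2=(0, 2, 10)
Step 2: pivot at (1,1) is 7.
  row2 ← row2 − (5)·row1  ⇒  L[2][1]=5, U row2=(0, 0, 8)

U[2][2] = 8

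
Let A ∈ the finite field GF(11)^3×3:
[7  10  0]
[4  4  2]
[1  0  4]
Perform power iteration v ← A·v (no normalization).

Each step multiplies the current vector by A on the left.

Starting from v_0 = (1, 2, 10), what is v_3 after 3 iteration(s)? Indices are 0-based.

v_3 = (0, 5, 8)

v_0 = (1, 2, 10).
v_1 = A·v_0 = (5, 10, 8).
v_2 = A·v_1 = (3, 10, 4).
v_3 = A·v_2 = (0, 5, 8).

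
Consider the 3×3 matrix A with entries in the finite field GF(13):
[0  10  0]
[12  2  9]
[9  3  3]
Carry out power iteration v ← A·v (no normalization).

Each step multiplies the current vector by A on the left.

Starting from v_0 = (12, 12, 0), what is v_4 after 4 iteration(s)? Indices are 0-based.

v_4 = (10, 2, 8)

v_0 = (12, 12, 0).
v_1 = A·v_0 = (3, 12, 1).
v_2 = A·v_1 = (3, 4, 1).
v_3 = A·v_2 = (1, 1, 3).
v_4 = A·v_3 = (10, 2, 8).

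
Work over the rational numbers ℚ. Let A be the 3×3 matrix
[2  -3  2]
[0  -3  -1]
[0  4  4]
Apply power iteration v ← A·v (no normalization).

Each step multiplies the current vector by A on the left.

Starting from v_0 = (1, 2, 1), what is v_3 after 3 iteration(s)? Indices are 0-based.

v_0 = (1, 2, 1).
v_1 = A·v_0 = (-2, -7, 12).
v_2 = A·v_1 = (41, 9, 20).
v_3 = A·v_2 = (95, -47, 116).

v_3 = (95, -47, 116)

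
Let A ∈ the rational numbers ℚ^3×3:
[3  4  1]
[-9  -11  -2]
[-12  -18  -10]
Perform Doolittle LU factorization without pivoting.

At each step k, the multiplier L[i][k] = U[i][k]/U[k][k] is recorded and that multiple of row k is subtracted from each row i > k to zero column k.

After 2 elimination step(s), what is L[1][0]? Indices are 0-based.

Step 1: pivot at (0,0) is 3.
  row1 ← row1 − (-3)·row0  ⇒  L[1][0]=-3, U row1=(0, 1, 1)
  row2 ← row2 − (-4)·row0  ⇒  L[2][0]=-4, U row2=(0, -2, -6)
Step 2: pivot at (1,1) is 1.
  row2 ← row2 − (-2)·row1  ⇒  L[2][1]=-2, U row2=(0, 0, -4)

L[1][0] = -3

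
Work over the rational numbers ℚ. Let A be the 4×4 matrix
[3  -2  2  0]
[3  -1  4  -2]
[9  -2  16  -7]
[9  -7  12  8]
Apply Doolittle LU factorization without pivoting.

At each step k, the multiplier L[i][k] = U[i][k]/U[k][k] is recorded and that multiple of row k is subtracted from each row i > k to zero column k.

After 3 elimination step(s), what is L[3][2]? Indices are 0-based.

L[3][2] = 4

Step 1: pivot at (0,0) is 3.
  row1 ← row1 − (1)·row0  ⇒  L[1][0]=1, U row1=(0, 1, 2, -2)
  row2 ← row2 − (3)·row0  ⇒  L[2][0]=3, U row2=(0, 4, 10, -7)
  row3 ← row3 − (3)·row0  ⇒  L[3][0]=3, U row3=(0, -1, 6, 8)
Step 2: pivot at (1,1) is 1.
  row2 ← row2 − (4)·row1  ⇒  L[2][1]=4, U row2=(0, 0, 2, 1)
  row3 ← row3 − (-1)·row1  ⇒  L[3][1]=-1, U row3=(0, 0, 8, 6)
Step 3: pivot at (2,2) is 2.
  row3 ← row3 − (4)·row2  ⇒  L[3][2]=4, U row3=(0, 0, 0, 2)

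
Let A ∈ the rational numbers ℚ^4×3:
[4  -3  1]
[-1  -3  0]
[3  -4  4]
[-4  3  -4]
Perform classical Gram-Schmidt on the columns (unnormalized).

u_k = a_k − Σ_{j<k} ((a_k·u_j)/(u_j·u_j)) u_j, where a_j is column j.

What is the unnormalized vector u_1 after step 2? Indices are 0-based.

u_1 = (1/7, -53/14, -23/14, -1/7)

Step 1: u_0 = a_0 = (4, -1, 3, -4).
Step 2: u_1 = a_1 − (-11/14)·u_0 = (1/7, -53/14, -23/14, -1/7).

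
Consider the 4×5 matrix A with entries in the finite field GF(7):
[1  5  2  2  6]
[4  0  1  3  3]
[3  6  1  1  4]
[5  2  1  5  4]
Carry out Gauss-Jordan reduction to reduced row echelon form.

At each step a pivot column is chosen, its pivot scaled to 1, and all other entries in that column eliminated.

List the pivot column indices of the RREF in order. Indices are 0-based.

step 1: normalize row 0 (÷1) = (1, 5, 2, 2, 6)
  row 1: subtract 4×row0 = (0, 1, 0, 2, 0)
  row 2: subtract 3×row0 = (0, 5, 2, 2, 0)
  row 3: subtract 5×row0 = (0, 5, 5, 2, 2)
step 2: normalize row 1 (÷1) = (0, 1, 0, 2, 0)
  row 0: subtract 5×row1 = (1, 0, 2, 6, 6)
  row 2: subtract 5×row1 = (0, 0, 2, 6, 0)
  row 3: subtract 5×row1 = (0, 0, 5, 6, 2)
step 3: normalize row 2 (÷2) = (0, 0, 1, 3, 0)
  row 0: subtract 2×row2 = (1, 0, 0, 0, 6)
  row 3: subtract 5×row2 = (0, 0, 0, 5, 2)
step 4: normalize row 3 (÷5) = (0, 0, 0, 1, 6)
  row 1: subtract 2×row3 = (0, 1, 0, 0, 2)
  row 2: subtract 3×row3 = (0, 0, 1, 0, 3)

pivot columns: 0, 1, 2, 3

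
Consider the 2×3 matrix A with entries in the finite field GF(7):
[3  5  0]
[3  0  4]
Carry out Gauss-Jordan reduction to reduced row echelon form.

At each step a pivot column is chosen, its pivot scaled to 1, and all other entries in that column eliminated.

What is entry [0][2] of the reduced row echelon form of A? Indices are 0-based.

[1] R0 /= 3  ⇒  (1, 4, 0)
     R1 -= 3·R0  ⇒  (0, 2, 4)
[2] R1 /= 2  ⇒  (0, 1, 2)
     R0 -= 4·R1  ⇒  (1, 0, 6)

M[0][2] = 6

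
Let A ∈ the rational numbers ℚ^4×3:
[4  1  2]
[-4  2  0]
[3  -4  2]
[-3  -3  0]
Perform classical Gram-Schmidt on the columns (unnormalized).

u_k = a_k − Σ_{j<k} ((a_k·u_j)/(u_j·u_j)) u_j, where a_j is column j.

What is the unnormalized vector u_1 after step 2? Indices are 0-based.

u_1 = (39/25, 36/25, -179/50, -171/50)

Step 1: u_0 = a_0 = (4, -4, 3, -3).
Step 2: u_1 = a_1 − (-7/50)·u_0 = (39/25, 36/25, -179/50, -171/50).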